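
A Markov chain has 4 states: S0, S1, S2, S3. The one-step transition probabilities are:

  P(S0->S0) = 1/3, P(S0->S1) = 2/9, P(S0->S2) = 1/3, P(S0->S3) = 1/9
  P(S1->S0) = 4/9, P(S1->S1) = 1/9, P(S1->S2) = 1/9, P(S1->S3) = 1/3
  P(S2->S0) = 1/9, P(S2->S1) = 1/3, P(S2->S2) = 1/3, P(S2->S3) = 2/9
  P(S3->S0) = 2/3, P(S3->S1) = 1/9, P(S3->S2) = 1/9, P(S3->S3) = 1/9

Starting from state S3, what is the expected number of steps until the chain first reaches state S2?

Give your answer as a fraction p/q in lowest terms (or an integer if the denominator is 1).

Answer: 495/107

Derivation:
Let h_i = expected steps to first reach S2 from state i.
Boundary: h_S2 = 0.
First-step equations for the other states:
  h_S0 = 1 + 1/3*h_S0 + 2/9*h_S1 + 1/3*h_S2 + 1/9*h_S3
  h_S1 = 1 + 4/9*h_S0 + 1/9*h_S1 + 1/9*h_S2 + 1/3*h_S3
  h_S3 = 1 + 2/3*h_S0 + 1/9*h_S1 + 1/9*h_S2 + 1/9*h_S3

Substituting h_S2 = 0 and rearranging gives the linear system (I - Q) h = 1:
  [2/3, -2/9, -1/9] . (h_S0, h_S1, h_S3) = 1
  [-4/9, 8/9, -1/3] . (h_S0, h_S1, h_S3) = 1
  [-2/3, -1/9, 8/9] . (h_S0, h_S1, h_S3) = 1

Solving yields:
  h_S0 = 414/107
  h_S1 = 513/107
  h_S3 = 495/107

Starting state is S3, so the expected hitting time is h_S3 = 495/107.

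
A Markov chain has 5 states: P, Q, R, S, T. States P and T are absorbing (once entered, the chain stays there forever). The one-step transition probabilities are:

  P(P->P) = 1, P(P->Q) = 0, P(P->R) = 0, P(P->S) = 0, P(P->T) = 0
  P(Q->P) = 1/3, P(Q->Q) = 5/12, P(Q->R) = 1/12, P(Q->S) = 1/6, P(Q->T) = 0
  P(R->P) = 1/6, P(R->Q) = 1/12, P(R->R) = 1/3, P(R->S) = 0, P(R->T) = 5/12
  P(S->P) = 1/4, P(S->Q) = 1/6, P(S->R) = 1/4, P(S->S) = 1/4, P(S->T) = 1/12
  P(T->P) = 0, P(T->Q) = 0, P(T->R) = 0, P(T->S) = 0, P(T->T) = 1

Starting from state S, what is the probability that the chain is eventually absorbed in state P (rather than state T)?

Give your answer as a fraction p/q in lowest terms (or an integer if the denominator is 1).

Answer: 287/457

Derivation:
Let a_i = P(absorbed in P | start in state i).
Boundary conditions: a_P = 1, a_T = 0.
For each transient state i, a_i = sum_j P(i->j) * a_j:
  a_Q = 1/3*a_P + 5/12*a_Q + 1/12*a_R + 1/6*a_S + 0*a_T
  a_R = 1/6*a_P + 1/12*a_Q + 1/3*a_R + 0*a_S + 5/12*a_T
  a_S = 1/4*a_P + 1/6*a_Q + 1/4*a_R + 1/4*a_S + 1/12*a_T

Substituting a_P = 1 and a_T = 0, rearrange to (I - Q) a = r where r[i] = P(i -> P):
  [7/12, -1/12, -1/6] . (a_Q, a_R, a_S) = 1/3
  [-1/12, 2/3, 0] . (a_Q, a_R, a_S) = 1/6
  [-1/6, -1/4, 3/4] . (a_Q, a_R, a_S) = 1/4

Solving yields:
  a_Q = 366/457
  a_R = 160/457
  a_S = 287/457

Starting state is S, so the absorption probability is a_S = 287/457.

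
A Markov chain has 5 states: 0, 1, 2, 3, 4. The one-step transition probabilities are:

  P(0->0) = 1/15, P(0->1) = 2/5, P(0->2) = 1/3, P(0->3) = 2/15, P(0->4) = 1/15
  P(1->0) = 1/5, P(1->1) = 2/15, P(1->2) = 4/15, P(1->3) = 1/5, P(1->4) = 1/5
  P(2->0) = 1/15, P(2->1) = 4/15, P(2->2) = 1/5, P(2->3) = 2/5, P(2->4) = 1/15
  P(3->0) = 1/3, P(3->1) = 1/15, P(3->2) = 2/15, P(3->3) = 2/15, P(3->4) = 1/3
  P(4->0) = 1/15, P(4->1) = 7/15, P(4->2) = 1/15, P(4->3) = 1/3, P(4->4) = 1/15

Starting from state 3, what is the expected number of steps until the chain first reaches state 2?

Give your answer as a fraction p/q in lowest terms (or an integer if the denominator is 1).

Let h_i = expected steps to first reach 2 from state i.
Boundary: h_2 = 0.
First-step equations for the other states:
  h_0 = 1 + 1/15*h_0 + 2/5*h_1 + 1/3*h_2 + 2/15*h_3 + 1/15*h_4
  h_1 = 1 + 1/5*h_0 + 2/15*h_1 + 4/15*h_2 + 1/5*h_3 + 1/5*h_4
  h_3 = 1 + 1/3*h_0 + 1/15*h_1 + 2/15*h_2 + 2/15*h_3 + 1/3*h_4
  h_4 = 1 + 1/15*h_0 + 7/15*h_1 + 1/15*h_2 + 1/3*h_3 + 1/15*h_4

Substituting h_2 = 0 and rearranging gives the linear system (I - Q) h = 1:
  [14/15, -2/5, -2/15, -1/15] . (h_0, h_1, h_3, h_4) = 1
  [-1/5, 13/15, -1/5, -1/5] . (h_0, h_1, h_3, h_4) = 1
  [-1/3, -1/15, 13/15, -1/3] . (h_0, h_1, h_3, h_4) = 1
  [-1/15, -7/15, -1/3, 14/15] . (h_0, h_1, h_3, h_4) = 1

Solving yields:
  h_0 = 2059/490
  h_1 = 453/98
  h_3 = 258/49
  h_4 = 1363/245

Starting state is 3, so the expected hitting time is h_3 = 258/49.

Answer: 258/49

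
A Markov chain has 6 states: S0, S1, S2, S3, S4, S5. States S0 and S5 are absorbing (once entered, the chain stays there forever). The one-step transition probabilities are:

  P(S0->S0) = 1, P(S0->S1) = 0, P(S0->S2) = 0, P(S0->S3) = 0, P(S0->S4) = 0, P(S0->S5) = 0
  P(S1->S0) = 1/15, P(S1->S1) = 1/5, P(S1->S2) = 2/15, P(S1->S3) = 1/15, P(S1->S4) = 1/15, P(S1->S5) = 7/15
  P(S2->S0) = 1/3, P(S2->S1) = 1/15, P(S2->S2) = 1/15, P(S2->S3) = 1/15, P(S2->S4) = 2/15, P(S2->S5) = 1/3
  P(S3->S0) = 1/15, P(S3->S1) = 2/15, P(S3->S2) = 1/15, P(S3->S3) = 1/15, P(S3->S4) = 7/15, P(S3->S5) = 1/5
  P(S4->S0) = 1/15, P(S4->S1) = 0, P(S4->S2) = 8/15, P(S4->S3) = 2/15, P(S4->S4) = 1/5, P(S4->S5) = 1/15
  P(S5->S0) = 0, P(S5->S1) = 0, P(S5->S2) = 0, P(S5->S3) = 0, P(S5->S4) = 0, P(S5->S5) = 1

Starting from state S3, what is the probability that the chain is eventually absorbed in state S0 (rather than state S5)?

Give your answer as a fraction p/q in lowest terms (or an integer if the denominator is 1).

Let a_i = P(absorbed in S0 | start in state i).
Boundary conditions: a_S0 = 1, a_S5 = 0.
For each transient state i, a_i = sum_j P(i->j) * a_j:
  a_S1 = 1/15*a_S0 + 1/5*a_S1 + 2/15*a_S2 + 1/15*a_S3 + 1/15*a_S4 + 7/15*a_S5
  a_S2 = 1/3*a_S0 + 1/15*a_S1 + 1/15*a_S2 + 1/15*a_S3 + 2/15*a_S4 + 1/3*a_S5
  a_S3 = 1/15*a_S0 + 2/15*a_S1 + 1/15*a_S2 + 1/15*a_S3 + 7/15*a_S4 + 1/5*a_S5
  a_S4 = 1/15*a_S0 + 0*a_S1 + 8/15*a_S2 + 2/15*a_S3 + 1/5*a_S4 + 1/15*a_S5

Substituting a_S0 = 1 and a_S5 = 0, rearrange to (I - Q) a = r where r[i] = P(i -> S0):
  [4/5, -2/15, -1/15, -1/15] . (a_S1, a_S2, a_S3, a_S4) = 1/15
  [-1/15, 14/15, -1/15, -2/15] . (a_S1, a_S2, a_S3, a_S4) = 1/3
  [-2/15, -1/15, 14/15, -7/15] . (a_S1, a_S2, a_S3, a_S4) = 1/15
  [0, -8/15, -2/15, 4/5] . (a_S1, a_S2, a_S3, a_S4) = 1/15

Solving yields:
  a_S1 = 979/4278
  a_S2 = 9931/21390
  a_S3 = 7787/21390
  a_S4 = 9701/21390

Starting state is S3, so the absorption probability is a_S3 = 7787/21390.

Answer: 7787/21390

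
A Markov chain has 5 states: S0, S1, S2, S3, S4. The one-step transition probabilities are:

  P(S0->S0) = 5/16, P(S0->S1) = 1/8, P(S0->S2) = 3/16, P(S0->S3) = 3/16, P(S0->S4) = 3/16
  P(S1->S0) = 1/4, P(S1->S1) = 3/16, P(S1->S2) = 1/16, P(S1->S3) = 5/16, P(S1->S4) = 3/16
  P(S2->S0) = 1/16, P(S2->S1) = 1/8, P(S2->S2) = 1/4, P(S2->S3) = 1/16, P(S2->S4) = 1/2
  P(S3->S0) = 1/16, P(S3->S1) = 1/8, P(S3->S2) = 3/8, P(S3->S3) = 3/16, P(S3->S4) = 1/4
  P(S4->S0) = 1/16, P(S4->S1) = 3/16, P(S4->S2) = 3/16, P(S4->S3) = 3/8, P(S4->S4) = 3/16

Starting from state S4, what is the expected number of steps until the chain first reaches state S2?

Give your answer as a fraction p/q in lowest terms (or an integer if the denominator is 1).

Let h_i = expected steps to first reach S2 from state i.
Boundary: h_S2 = 0.
First-step equations for the other states:
  h_S0 = 1 + 5/16*h_S0 + 1/8*h_S1 + 3/16*h_S2 + 3/16*h_S3 + 3/16*h_S4
  h_S1 = 1 + 1/4*h_S0 + 3/16*h_S1 + 1/16*h_S2 + 5/16*h_S3 + 3/16*h_S4
  h_S3 = 1 + 1/16*h_S0 + 1/8*h_S1 + 3/8*h_S2 + 3/16*h_S3 + 1/4*h_S4
  h_S4 = 1 + 1/16*h_S0 + 3/16*h_S1 + 3/16*h_S2 + 3/8*h_S3 + 3/16*h_S4

Substituting h_S2 = 0 and rearranging gives the linear system (I - Q) h = 1:
  [11/16, -1/8, -3/16, -3/16] . (h_S0, h_S1, h_S3, h_S4) = 1
  [-1/4, 13/16, -5/16, -3/16] . (h_S0, h_S1, h_S3, h_S4) = 1
  [-1/16, -1/8, 13/16, -1/4] . (h_S0, h_S1, h_S3, h_S4) = 1
  [-1/16, -3/16, -3/8, 13/16] . (h_S0, h_S1, h_S3, h_S4) = 1

Solving yields:
  h_S0 = 3793/815
  h_S1 = 4203/815
  h_S3 = 615/163
  h_S4 = 3684/815

Starting state is S4, so the expected hitting time is h_S4 = 3684/815.

Answer: 3684/815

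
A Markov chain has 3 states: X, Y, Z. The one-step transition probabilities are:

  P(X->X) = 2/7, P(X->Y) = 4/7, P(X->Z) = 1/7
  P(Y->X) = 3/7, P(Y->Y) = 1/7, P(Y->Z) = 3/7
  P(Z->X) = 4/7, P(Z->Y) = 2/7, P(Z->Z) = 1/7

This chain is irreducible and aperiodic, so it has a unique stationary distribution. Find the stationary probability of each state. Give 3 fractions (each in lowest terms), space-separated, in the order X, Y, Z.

The stationary distribution satisfies pi = pi * P, i.e.:
  pi_X = 2/7*pi_X + 3/7*pi_Y + 4/7*pi_Z
  pi_Y = 4/7*pi_X + 1/7*pi_Y + 2/7*pi_Z
  pi_Z = 1/7*pi_X + 3/7*pi_Y + 1/7*pi_Z
with normalization: pi_X + pi_Y + pi_Z = 1.

Using the first 2 balance equations plus normalization, the linear system A*pi = b is:
  [-5/7, 3/7, 4/7] . pi = 0
  [4/7, -6/7, 2/7] . pi = 0
  [1, 1, 1] . pi = 1

Solving yields:
  pi_X = 15/37
  pi_Y = 13/37
  pi_Z = 9/37

Verification (pi * P):
  15/37*2/7 + 13/37*3/7 + 9/37*4/7 = 15/37 = pi_X  (ok)
  15/37*4/7 + 13/37*1/7 + 9/37*2/7 = 13/37 = pi_Y  (ok)
  15/37*1/7 + 13/37*3/7 + 9/37*1/7 = 9/37 = pi_Z  (ok)

Answer: 15/37 13/37 9/37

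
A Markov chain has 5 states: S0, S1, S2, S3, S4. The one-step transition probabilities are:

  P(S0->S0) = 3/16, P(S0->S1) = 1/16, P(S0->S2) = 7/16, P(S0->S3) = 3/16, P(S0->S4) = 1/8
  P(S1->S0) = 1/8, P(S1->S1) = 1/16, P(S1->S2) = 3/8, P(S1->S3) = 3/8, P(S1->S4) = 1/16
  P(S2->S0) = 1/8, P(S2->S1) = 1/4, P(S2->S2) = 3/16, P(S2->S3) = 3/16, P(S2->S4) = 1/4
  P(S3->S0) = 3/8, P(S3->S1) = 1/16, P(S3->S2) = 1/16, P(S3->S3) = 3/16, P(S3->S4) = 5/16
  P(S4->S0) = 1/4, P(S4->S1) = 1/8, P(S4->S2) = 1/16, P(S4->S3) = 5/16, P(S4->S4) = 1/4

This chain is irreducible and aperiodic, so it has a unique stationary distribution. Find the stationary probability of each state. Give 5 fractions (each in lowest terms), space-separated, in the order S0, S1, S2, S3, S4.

The stationary distribution satisfies pi = pi * P, i.e.:
  pi_S0 = 3/16*pi_S0 + 1/8*pi_S1 + 1/8*pi_S2 + 3/8*pi_S3 + 1/4*pi_S4
  pi_S1 = 1/16*pi_S0 + 1/16*pi_S1 + 1/4*pi_S2 + 1/16*pi_S3 + 1/8*pi_S4
  pi_S2 = 7/16*pi_S0 + 3/8*pi_S1 + 3/16*pi_S2 + 1/16*pi_S3 + 1/16*pi_S4
  pi_S3 = 3/16*pi_S0 + 3/8*pi_S1 + 3/16*pi_S2 + 3/16*pi_S3 + 5/16*pi_S4
  pi_S4 = 1/8*pi_S0 + 1/16*pi_S1 + 1/4*pi_S2 + 5/16*pi_S3 + 1/4*pi_S4
with normalization: pi_S0 + pi_S1 + pi_S2 + pi_S3 + pi_S4 = 1.

Using the first 4 balance equations plus normalization, the linear system A*pi = b is:
  [-13/16, 1/8, 1/8, 3/8, 1/4] . pi = 0
  [1/16, -15/16, 1/4, 1/16, 1/8] . pi = 0
  [7/16, 3/8, -13/16, 1/16, 1/16] . pi = 0
  [3/16, 3/8, 3/16, -13/16, 5/16] . pi = 0
  [1, 1, 1, 1, 1] . pi = 1

Solving yields:
  pi_S0 = 323/1436
  pi_S1 = 2149/18668
  pi_S2 = 7801/37336
  pi_S3 = 4405/18668
  pi_S4 = 8029/37336

Verification (pi * P):
  323/1436*3/16 + 2149/18668*1/8 + 7801/37336*1/8 + 4405/18668*3/8 + 8029/37336*1/4 = 323/1436 = pi_S0  (ok)
  323/1436*1/16 + 2149/18668*1/16 + 7801/37336*1/4 + 4405/18668*1/16 + 8029/37336*1/8 = 2149/18668 = pi_S1  (ok)
  323/1436*7/16 + 2149/18668*3/8 + 7801/37336*3/16 + 4405/18668*1/16 + 8029/37336*1/16 = 7801/37336 = pi_S2  (ok)
  323/1436*3/16 + 2149/18668*3/8 + 7801/37336*3/16 + 4405/18668*3/16 + 8029/37336*5/16 = 4405/18668 = pi_S3  (ok)
  323/1436*1/8 + 2149/18668*1/16 + 7801/37336*1/4 + 4405/18668*5/16 + 8029/37336*1/4 = 8029/37336 = pi_S4  (ok)

Answer: 323/1436 2149/18668 7801/37336 4405/18668 8029/37336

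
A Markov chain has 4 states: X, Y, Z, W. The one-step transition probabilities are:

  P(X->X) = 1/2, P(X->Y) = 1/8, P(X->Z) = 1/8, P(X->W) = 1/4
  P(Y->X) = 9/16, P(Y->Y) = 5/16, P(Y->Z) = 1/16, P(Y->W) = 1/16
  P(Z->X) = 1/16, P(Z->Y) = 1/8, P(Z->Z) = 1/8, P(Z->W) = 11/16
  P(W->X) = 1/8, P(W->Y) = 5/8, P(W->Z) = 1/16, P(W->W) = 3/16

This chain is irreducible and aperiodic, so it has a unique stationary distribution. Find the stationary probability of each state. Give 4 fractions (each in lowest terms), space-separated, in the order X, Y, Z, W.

The stationary distribution satisfies pi = pi * P, i.e.:
  pi_X = 1/2*pi_X + 9/16*pi_Y + 1/16*pi_Z + 1/8*pi_W
  pi_Y = 1/8*pi_X + 5/16*pi_Y + 1/8*pi_Z + 5/8*pi_W
  pi_Z = 1/8*pi_X + 1/16*pi_Y + 1/8*pi_Z + 1/16*pi_W
  pi_W = 1/4*pi_X + 1/16*pi_Y + 11/16*pi_Z + 3/16*pi_W
with normalization: pi_X + pi_Y + pi_Z + pi_W = 1.

Using the first 3 balance equations plus normalization, the linear system A*pi = b is:
  [-1/2, 9/16, 1/16, 1/8] . pi = 0
  [1/8, -11/16, 1/8, 5/8] . pi = 0
  [1/8, 1/16, -7/8, 1/16] . pi = 0
  [1, 1, 1, 1] . pi = 1

Solving yields:
  pi_X = 229/581
  pi_Y = 1182/4067
  pi_Z = 54/581
  pi_W = 904/4067

Verification (pi * P):
  229/581*1/2 + 1182/4067*9/16 + 54/581*1/16 + 904/4067*1/8 = 229/581 = pi_X  (ok)
  229/581*1/8 + 1182/4067*5/16 + 54/581*1/8 + 904/4067*5/8 = 1182/4067 = pi_Y  (ok)
  229/581*1/8 + 1182/4067*1/16 + 54/581*1/8 + 904/4067*1/16 = 54/581 = pi_Z  (ok)
  229/581*1/4 + 1182/4067*1/16 + 54/581*11/16 + 904/4067*3/16 = 904/4067 = pi_W  (ok)

Answer: 229/581 1182/4067 54/581 904/4067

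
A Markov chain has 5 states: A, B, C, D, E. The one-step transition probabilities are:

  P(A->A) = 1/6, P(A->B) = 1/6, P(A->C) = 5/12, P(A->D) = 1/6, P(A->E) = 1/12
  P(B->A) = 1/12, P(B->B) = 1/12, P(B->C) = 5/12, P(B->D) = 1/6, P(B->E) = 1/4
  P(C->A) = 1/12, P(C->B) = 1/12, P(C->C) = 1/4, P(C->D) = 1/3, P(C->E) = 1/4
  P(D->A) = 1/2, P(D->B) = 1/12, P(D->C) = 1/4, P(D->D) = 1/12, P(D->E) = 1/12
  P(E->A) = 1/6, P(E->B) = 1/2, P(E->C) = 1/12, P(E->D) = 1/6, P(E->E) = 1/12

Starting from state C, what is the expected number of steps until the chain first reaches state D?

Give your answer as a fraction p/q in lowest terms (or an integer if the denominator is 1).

Answer: 1404/355

Derivation:
Let h_i = expected steps to first reach D from state i.
Boundary: h_D = 0.
First-step equations for the other states:
  h_A = 1 + 1/6*h_A + 1/6*h_B + 5/12*h_C + 1/6*h_D + 1/12*h_E
  h_B = 1 + 1/12*h_A + 1/12*h_B + 5/12*h_C + 1/6*h_D + 1/4*h_E
  h_C = 1 + 1/12*h_A + 1/12*h_B + 1/4*h_C + 1/3*h_D + 1/4*h_E
  h_E = 1 + 1/6*h_A + 1/2*h_B + 1/12*h_C + 1/6*h_D + 1/12*h_E

Substituting h_D = 0 and rearranging gives the linear system (I - Q) h = 1:
  [5/6, -1/6, -5/12, -1/12] . (h_A, h_B, h_C, h_E) = 1
  [-1/12, 11/12, -5/12, -1/4] . (h_A, h_B, h_C, h_E) = 1
  [-1/12, -1/12, 3/4, -1/4] . (h_A, h_B, h_C, h_E) = 1
  [-1/6, -1/2, -1/12, 11/12] . (h_A, h_B, h_C, h_E) = 1

Solving yields:
  h_A = 1626/355
  h_B = 1638/355
  h_C = 1404/355
  h_E = 24/5

Starting state is C, so the expected hitting time is h_C = 1404/355.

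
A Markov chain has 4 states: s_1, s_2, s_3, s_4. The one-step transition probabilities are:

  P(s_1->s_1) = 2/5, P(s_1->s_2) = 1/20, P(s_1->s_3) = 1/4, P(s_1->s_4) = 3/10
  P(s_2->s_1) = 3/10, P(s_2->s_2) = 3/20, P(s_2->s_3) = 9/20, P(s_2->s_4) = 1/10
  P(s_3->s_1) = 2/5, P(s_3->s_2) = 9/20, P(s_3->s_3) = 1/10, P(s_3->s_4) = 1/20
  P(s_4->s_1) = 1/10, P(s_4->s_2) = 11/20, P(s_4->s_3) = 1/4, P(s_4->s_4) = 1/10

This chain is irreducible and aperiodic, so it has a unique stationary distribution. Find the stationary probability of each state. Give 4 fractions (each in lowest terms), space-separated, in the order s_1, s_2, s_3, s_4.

Answer: 845/2572 1321/5144 337/1286 785/5144

Derivation:
The stationary distribution satisfies pi = pi * P, i.e.:
  pi_s_1 = 2/5*pi_s_1 + 3/10*pi_s_2 + 2/5*pi_s_3 + 1/10*pi_s_4
  pi_s_2 = 1/20*pi_s_1 + 3/20*pi_s_2 + 9/20*pi_s_3 + 11/20*pi_s_4
  pi_s_3 = 1/4*pi_s_1 + 9/20*pi_s_2 + 1/10*pi_s_3 + 1/4*pi_s_4
  pi_s_4 = 3/10*pi_s_1 + 1/10*pi_s_2 + 1/20*pi_s_3 + 1/10*pi_s_4
with normalization: pi_s_1 + pi_s_2 + pi_s_3 + pi_s_4 = 1.

Using the first 3 balance equations plus normalization, the linear system A*pi = b is:
  [-3/5, 3/10, 2/5, 1/10] . pi = 0
  [1/20, -17/20, 9/20, 11/20] . pi = 0
  [1/4, 9/20, -9/10, 1/4] . pi = 0
  [1, 1, 1, 1] . pi = 1

Solving yields:
  pi_s_1 = 845/2572
  pi_s_2 = 1321/5144
  pi_s_3 = 337/1286
  pi_s_4 = 785/5144

Verification (pi * P):
  845/2572*2/5 + 1321/5144*3/10 + 337/1286*2/5 + 785/5144*1/10 = 845/2572 = pi_s_1  (ok)
  845/2572*1/20 + 1321/5144*3/20 + 337/1286*9/20 + 785/5144*11/20 = 1321/5144 = pi_s_2  (ok)
  845/2572*1/4 + 1321/5144*9/20 + 337/1286*1/10 + 785/5144*1/4 = 337/1286 = pi_s_3  (ok)
  845/2572*3/10 + 1321/5144*1/10 + 337/1286*1/20 + 785/5144*1/10 = 785/5144 = pi_s_4  (ok)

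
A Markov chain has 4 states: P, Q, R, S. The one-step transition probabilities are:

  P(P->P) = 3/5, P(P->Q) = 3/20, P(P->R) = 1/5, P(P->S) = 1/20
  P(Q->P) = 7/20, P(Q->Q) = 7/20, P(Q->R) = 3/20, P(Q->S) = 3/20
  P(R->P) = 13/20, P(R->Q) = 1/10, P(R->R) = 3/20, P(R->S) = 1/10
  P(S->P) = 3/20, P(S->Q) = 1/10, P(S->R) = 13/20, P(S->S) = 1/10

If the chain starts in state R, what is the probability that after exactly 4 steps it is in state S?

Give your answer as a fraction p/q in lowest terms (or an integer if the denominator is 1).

Answer: 13013/160000

Derivation:
Computing P^4 by repeated multiplication:
P^1 =
  P: [3/5, 3/20, 1/5, 1/20]
  Q: [7/20, 7/20, 3/20, 3/20]
  R: [13/20, 1/10, 3/20, 1/10]
  S: [3/20, 1/10, 13/20, 1/10]
P^2 =
  P: [11/20, 67/400, 41/200, 31/400]
  Q: [181/400, 41/200, 97/400, 1/10]
  R: [43/80, 63/400, 93/400, 29/400]
  S: [9/16, 53/400, 83/400, 39/400]
P^3 =
  P: [1067/2000, 271/1600, 173/800, 647/8000]
  Q: [4127/8000, 1391/8000, 1781/8000, 701/8000]
  R: [4317/8000, 133/800, 341/1600, 81/1000]
  S: [4267/8000, 129/800, 363/1600, 157/2000]
P^4 =
  P: [21283/40000, 27043/160000, 17369/80000, 13087/160000]
  Q: [84517/160000, 13541/80000, 35137/160000, 829/10000]
  R: [85223/160000, 26967/160000, 34797/160000, 13013/160000]
  S: [85713/160000, 26717/160000, 34547/160000, 13023/160000]

(P^4)[R -> S] = 13013/160000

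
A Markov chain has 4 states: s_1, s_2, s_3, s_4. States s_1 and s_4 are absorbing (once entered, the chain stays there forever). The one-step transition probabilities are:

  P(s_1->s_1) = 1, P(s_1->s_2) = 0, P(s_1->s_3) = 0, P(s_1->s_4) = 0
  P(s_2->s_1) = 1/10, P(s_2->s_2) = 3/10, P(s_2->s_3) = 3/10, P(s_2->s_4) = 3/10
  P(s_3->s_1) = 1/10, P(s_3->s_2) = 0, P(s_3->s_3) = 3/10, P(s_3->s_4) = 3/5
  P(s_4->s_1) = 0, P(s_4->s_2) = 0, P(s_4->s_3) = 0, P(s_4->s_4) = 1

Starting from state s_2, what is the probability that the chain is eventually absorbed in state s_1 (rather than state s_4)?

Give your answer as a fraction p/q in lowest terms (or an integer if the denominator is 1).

Answer: 10/49

Derivation:
Let a_i = P(absorbed in s_1 | start in state i).
Boundary conditions: a_s_1 = 1, a_s_4 = 0.
For each transient state i, a_i = sum_j P(i->j) * a_j:
  a_s_2 = 1/10*a_s_1 + 3/10*a_s_2 + 3/10*a_s_3 + 3/10*a_s_4
  a_s_3 = 1/10*a_s_1 + 0*a_s_2 + 3/10*a_s_3 + 3/5*a_s_4

Substituting a_s_1 = 1 and a_s_4 = 0, rearrange to (I - Q) a = r where r[i] = P(i -> s_1):
  [7/10, -3/10] . (a_s_2, a_s_3) = 1/10
  [0, 7/10] . (a_s_2, a_s_3) = 1/10

Solving yields:
  a_s_2 = 10/49
  a_s_3 = 1/7

Starting state is s_2, so the absorption probability is a_s_2 = 10/49.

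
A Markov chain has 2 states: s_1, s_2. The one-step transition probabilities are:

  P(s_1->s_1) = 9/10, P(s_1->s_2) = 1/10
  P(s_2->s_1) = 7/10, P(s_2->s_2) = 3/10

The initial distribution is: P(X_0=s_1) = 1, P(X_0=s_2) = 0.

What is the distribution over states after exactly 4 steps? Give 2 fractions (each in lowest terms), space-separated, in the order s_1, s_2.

Answer: 547/625 78/625

Derivation:
Propagating the distribution step by step (d_{t+1} = d_t * P):
d_0 = (s_1=1, s_2=0)
  d_1[s_1] = 1*9/10 + 0*7/10 = 9/10
  d_1[s_2] = 1*1/10 + 0*3/10 = 1/10
d_1 = (s_1=9/10, s_2=1/10)
  d_2[s_1] = 9/10*9/10 + 1/10*7/10 = 22/25
  d_2[s_2] = 9/10*1/10 + 1/10*3/10 = 3/25
d_2 = (s_1=22/25, s_2=3/25)
  d_3[s_1] = 22/25*9/10 + 3/25*7/10 = 219/250
  d_3[s_2] = 22/25*1/10 + 3/25*3/10 = 31/250
d_3 = (s_1=219/250, s_2=31/250)
  d_4[s_1] = 219/250*9/10 + 31/250*7/10 = 547/625
  d_4[s_2] = 219/250*1/10 + 31/250*3/10 = 78/625
d_4 = (s_1=547/625, s_2=78/625)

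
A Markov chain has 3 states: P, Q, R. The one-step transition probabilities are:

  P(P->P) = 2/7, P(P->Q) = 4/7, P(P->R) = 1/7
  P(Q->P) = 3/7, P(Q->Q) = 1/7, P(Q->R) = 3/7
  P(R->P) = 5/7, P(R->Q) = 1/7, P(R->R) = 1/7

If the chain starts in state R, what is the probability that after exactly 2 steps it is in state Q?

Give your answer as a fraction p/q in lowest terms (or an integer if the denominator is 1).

Answer: 22/49

Derivation:
Computing P^2 by repeated multiplication:
P^1 =
  P: [2/7, 4/7, 1/7]
  Q: [3/7, 1/7, 3/7]
  R: [5/7, 1/7, 1/7]
P^2 =
  P: [3/7, 13/49, 15/49]
  Q: [24/49, 16/49, 9/49]
  R: [18/49, 22/49, 9/49]

(P^2)[R -> Q] = 22/49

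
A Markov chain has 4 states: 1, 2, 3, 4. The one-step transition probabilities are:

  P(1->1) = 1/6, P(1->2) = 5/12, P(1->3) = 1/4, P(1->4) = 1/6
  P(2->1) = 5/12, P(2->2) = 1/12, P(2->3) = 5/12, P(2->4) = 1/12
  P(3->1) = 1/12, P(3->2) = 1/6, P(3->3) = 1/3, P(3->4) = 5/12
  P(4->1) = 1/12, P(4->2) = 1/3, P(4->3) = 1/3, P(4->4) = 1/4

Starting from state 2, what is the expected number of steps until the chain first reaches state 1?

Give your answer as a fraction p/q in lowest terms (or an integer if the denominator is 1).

Let h_i = expected steps to first reach 1 from state i.
Boundary: h_1 = 0.
First-step equations for the other states:
  h_2 = 1 + 5/12*h_1 + 1/12*h_2 + 5/12*h_3 + 1/12*h_4
  h_3 = 1 + 1/12*h_1 + 1/6*h_2 + 1/3*h_3 + 5/12*h_4
  h_4 = 1 + 1/12*h_1 + 1/3*h_2 + 1/3*h_3 + 1/4*h_4

Substituting h_1 = 0 and rearranging gives the linear system (I - Q) h = 1:
  [11/12, -5/12, -1/12] . (h_2, h_3, h_4) = 1
  [-1/6, 2/3, -5/12] . (h_2, h_3, h_4) = 1
  [-1/3, -1/3, 3/4] . (h_2, h_3, h_4) = 1

Solving yields:
  h_2 = 268/57
  h_3 = 20/3
  h_4 = 364/57

Starting state is 2, so the expected hitting time is h_2 = 268/57.

Answer: 268/57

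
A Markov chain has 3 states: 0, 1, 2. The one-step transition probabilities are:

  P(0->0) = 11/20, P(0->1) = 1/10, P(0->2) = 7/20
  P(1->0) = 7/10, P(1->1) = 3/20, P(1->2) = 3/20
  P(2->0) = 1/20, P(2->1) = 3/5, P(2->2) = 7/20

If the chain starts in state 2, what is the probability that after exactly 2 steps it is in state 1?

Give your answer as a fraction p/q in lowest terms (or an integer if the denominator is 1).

Computing P^2 by repeated multiplication:
P^1 =
  0: [11/20, 1/10, 7/20]
  1: [7/10, 3/20, 3/20]
  2: [1/20, 3/5, 7/20]
P^2 =
  0: [39/100, 7/25, 33/100]
  1: [199/400, 73/400, 8/25]
  2: [93/200, 61/200, 23/100]

(P^2)[2 -> 1] = 61/200

Answer: 61/200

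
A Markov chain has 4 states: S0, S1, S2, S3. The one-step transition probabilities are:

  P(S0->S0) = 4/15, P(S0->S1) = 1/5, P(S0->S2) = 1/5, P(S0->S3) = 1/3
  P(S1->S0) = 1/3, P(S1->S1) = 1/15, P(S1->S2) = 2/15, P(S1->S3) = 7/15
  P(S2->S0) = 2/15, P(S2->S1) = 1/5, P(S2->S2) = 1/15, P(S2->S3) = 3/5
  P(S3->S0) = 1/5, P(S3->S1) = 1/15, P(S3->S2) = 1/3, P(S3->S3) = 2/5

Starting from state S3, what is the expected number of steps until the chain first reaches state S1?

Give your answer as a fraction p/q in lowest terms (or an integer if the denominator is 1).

Let h_i = expected steps to first reach S1 from state i.
Boundary: h_S1 = 0.
First-step equations for the other states:
  h_S0 = 1 + 4/15*h_S0 + 1/5*h_S1 + 1/5*h_S2 + 1/3*h_S3
  h_S2 = 1 + 2/15*h_S0 + 1/5*h_S1 + 1/15*h_S2 + 3/5*h_S3
  h_S3 = 1 + 1/5*h_S0 + 1/15*h_S1 + 1/3*h_S2 + 2/5*h_S3

Substituting h_S1 = 0 and rearranging gives the linear system (I - Q) h = 1:
  [11/15, -1/5, -1/3] . (h_S0, h_S2, h_S3) = 1
  [-2/15, 14/15, -3/5] . (h_S0, h_S2, h_S3) = 1
  [-1/5, -1/3, 3/5] . (h_S0, h_S2, h_S3) = 1

Solving yields:
  h_S0 = 1725/248
  h_S2 = 1785/248
  h_S3 = 495/62

Starting state is S3, so the expected hitting time is h_S3 = 495/62.

Answer: 495/62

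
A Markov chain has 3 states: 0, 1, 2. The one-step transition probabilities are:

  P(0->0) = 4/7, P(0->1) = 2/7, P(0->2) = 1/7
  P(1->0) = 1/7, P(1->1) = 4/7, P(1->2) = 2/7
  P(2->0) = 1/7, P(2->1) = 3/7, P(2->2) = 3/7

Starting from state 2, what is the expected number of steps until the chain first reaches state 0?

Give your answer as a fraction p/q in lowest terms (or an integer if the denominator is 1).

Answer: 7

Derivation:
Let h_i = expected steps to first reach 0 from state i.
Boundary: h_0 = 0.
First-step equations for the other states:
  h_1 = 1 + 1/7*h_0 + 4/7*h_1 + 2/7*h_2
  h_2 = 1 + 1/7*h_0 + 3/7*h_1 + 3/7*h_2

Substituting h_0 = 0 and rearranging gives the linear system (I - Q) h = 1:
  [3/7, -2/7] . (h_1, h_2) = 1
  [-3/7, 4/7] . (h_1, h_2) = 1

Solving yields:
  h_1 = 7
  h_2 = 7

Starting state is 2, so the expected hitting time is h_2 = 7.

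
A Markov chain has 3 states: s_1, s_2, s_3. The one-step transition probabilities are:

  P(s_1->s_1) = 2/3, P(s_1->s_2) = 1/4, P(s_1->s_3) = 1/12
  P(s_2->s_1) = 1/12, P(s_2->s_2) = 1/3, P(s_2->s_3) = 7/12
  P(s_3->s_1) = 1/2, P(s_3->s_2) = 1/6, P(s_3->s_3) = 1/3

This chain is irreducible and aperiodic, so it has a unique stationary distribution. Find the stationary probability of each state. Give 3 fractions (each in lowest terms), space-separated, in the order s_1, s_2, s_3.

The stationary distribution satisfies pi = pi * P, i.e.:
  pi_s_1 = 2/3*pi_s_1 + 1/12*pi_s_2 + 1/2*pi_s_3
  pi_s_2 = 1/4*pi_s_1 + 1/3*pi_s_2 + 1/6*pi_s_3
  pi_s_3 = 1/12*pi_s_1 + 7/12*pi_s_2 + 1/3*pi_s_3
with normalization: pi_s_1 + pi_s_2 + pi_s_3 = 1.

Using the first 2 balance equations plus normalization, the linear system A*pi = b is:
  [-1/3, 1/12, 1/2] . pi = 0
  [1/4, -2/3, 1/6] . pi = 0
  [1, 1, 1] . pi = 1

Solving yields:
  pi_s_1 = 10/21
  pi_s_2 = 26/105
  pi_s_3 = 29/105

Verification (pi * P):
  10/21*2/3 + 26/105*1/12 + 29/105*1/2 = 10/21 = pi_s_1  (ok)
  10/21*1/4 + 26/105*1/3 + 29/105*1/6 = 26/105 = pi_s_2  (ok)
  10/21*1/12 + 26/105*7/12 + 29/105*1/3 = 29/105 = pi_s_3  (ok)

Answer: 10/21 26/105 29/105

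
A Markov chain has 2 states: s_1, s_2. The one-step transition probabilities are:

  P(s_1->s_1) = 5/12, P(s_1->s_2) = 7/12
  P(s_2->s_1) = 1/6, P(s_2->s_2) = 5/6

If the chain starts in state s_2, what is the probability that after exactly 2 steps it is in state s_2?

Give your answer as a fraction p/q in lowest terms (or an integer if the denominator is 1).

Answer: 19/24

Derivation:
Computing P^2 by repeated multiplication:
P^1 =
  s_1: [5/12, 7/12]
  s_2: [1/6, 5/6]
P^2 =
  s_1: [13/48, 35/48]
  s_2: [5/24, 19/24]

(P^2)[s_2 -> s_2] = 19/24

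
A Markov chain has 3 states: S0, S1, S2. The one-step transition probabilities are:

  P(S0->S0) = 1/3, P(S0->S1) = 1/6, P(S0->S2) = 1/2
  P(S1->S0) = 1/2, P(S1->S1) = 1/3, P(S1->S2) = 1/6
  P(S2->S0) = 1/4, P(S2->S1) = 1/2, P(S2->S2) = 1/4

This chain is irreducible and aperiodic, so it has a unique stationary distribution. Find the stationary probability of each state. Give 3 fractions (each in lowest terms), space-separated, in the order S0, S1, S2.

Answer: 30/83 27/83 26/83

Derivation:
The stationary distribution satisfies pi = pi * P, i.e.:
  pi_S0 = 1/3*pi_S0 + 1/2*pi_S1 + 1/4*pi_S2
  pi_S1 = 1/6*pi_S0 + 1/3*pi_S1 + 1/2*pi_S2
  pi_S2 = 1/2*pi_S0 + 1/6*pi_S1 + 1/4*pi_S2
with normalization: pi_S0 + pi_S1 + pi_S2 = 1.

Using the first 2 balance equations plus normalization, the linear system A*pi = b is:
  [-2/3, 1/2, 1/4] . pi = 0
  [1/6, -2/3, 1/2] . pi = 0
  [1, 1, 1] . pi = 1

Solving yields:
  pi_S0 = 30/83
  pi_S1 = 27/83
  pi_S2 = 26/83

Verification (pi * P):
  30/83*1/3 + 27/83*1/2 + 26/83*1/4 = 30/83 = pi_S0  (ok)
  30/83*1/6 + 27/83*1/3 + 26/83*1/2 = 27/83 = pi_S1  (ok)
  30/83*1/2 + 27/83*1/6 + 26/83*1/4 = 26/83 = pi_S2  (ok)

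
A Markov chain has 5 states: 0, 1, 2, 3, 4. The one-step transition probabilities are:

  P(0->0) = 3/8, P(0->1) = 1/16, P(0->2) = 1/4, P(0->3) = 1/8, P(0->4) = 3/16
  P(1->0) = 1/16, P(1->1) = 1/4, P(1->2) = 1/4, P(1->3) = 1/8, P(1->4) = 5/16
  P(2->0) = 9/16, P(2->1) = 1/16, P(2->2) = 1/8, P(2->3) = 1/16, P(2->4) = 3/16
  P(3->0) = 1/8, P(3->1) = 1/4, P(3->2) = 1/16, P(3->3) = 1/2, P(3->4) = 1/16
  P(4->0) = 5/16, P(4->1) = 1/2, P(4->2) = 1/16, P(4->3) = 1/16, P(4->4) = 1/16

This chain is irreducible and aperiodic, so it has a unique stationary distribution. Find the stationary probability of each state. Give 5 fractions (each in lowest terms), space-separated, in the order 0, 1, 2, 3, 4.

The stationary distribution satisfies pi = pi * P, i.e.:
  pi_0 = 3/8*pi_0 + 1/16*pi_1 + 9/16*pi_2 + 1/8*pi_3 + 5/16*pi_4
  pi_1 = 1/16*pi_0 + 1/4*pi_1 + 1/16*pi_2 + 1/4*pi_3 + 1/2*pi_4
  pi_2 = 1/4*pi_0 + 1/4*pi_1 + 1/8*pi_2 + 1/16*pi_3 + 1/16*pi_4
  pi_3 = 1/8*pi_0 + 1/8*pi_1 + 1/16*pi_2 + 1/2*pi_3 + 1/16*pi_4
  pi_4 = 3/16*pi_0 + 5/16*pi_1 + 3/16*pi_2 + 1/16*pi_3 + 1/16*pi_4
with normalization: pi_0 + pi_1 + pi_2 + pi_3 + pi_4 = 1.

Using the first 4 balance equations plus normalization, the linear system A*pi = b is:
  [-5/8, 1/16, 9/16, 1/8, 5/16] . pi = 0
  [1/16, -3/4, 1/16, 1/4, 1/2] . pi = 0
  [1/4, 1/4, -7/8, 1/16, 1/16] . pi = 0
  [1/8, 1/8, 1/16, -1/2, 1/16] . pi = 0
  [1, 1, 1, 1, 1] . pi = 1

Solving yields:
  pi_0 = 11167/38640
  pi_1 = 4009/19320
  pi_2 = 6413/38640
  pi_3 = 1285/7728
  pi_4 = 6617/38640

Verification (pi * P):
  11167/38640*3/8 + 4009/19320*1/16 + 6413/38640*9/16 + 1285/7728*1/8 + 6617/38640*5/16 = 11167/38640 = pi_0  (ok)
  11167/38640*1/16 + 4009/19320*1/4 + 6413/38640*1/16 + 1285/7728*1/4 + 6617/38640*1/2 = 4009/19320 = pi_1  (ok)
  11167/38640*1/4 + 4009/19320*1/4 + 6413/38640*1/8 + 1285/7728*1/16 + 6617/38640*1/16 = 6413/38640 = pi_2  (ok)
  11167/38640*1/8 + 4009/19320*1/8 + 6413/38640*1/16 + 1285/7728*1/2 + 6617/38640*1/16 = 1285/7728 = pi_3  (ok)
  11167/38640*3/16 + 4009/19320*5/16 + 6413/38640*3/16 + 1285/7728*1/16 + 6617/38640*1/16 = 6617/38640 = pi_4  (ok)

Answer: 11167/38640 4009/19320 6413/38640 1285/7728 6617/38640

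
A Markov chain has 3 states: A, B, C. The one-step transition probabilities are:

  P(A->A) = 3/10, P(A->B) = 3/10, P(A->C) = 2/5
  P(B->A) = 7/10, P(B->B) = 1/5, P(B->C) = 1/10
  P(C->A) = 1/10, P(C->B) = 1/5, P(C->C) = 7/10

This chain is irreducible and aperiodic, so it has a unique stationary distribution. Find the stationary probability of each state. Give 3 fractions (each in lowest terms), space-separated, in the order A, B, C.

Answer: 11/37 17/74 35/74

Derivation:
The stationary distribution satisfies pi = pi * P, i.e.:
  pi_A = 3/10*pi_A + 7/10*pi_B + 1/10*pi_C
  pi_B = 3/10*pi_A + 1/5*pi_B + 1/5*pi_C
  pi_C = 2/5*pi_A + 1/10*pi_B + 7/10*pi_C
with normalization: pi_A + pi_B + pi_C = 1.

Using the first 2 balance equations plus normalization, the linear system A*pi = b is:
  [-7/10, 7/10, 1/10] . pi = 0
  [3/10, -4/5, 1/5] . pi = 0
  [1, 1, 1] . pi = 1

Solving yields:
  pi_A = 11/37
  pi_B = 17/74
  pi_C = 35/74

Verification (pi * P):
  11/37*3/10 + 17/74*7/10 + 35/74*1/10 = 11/37 = pi_A  (ok)
  11/37*3/10 + 17/74*1/5 + 35/74*1/5 = 17/74 = pi_B  (ok)
  11/37*2/5 + 17/74*1/10 + 35/74*7/10 = 35/74 = pi_C  (ok)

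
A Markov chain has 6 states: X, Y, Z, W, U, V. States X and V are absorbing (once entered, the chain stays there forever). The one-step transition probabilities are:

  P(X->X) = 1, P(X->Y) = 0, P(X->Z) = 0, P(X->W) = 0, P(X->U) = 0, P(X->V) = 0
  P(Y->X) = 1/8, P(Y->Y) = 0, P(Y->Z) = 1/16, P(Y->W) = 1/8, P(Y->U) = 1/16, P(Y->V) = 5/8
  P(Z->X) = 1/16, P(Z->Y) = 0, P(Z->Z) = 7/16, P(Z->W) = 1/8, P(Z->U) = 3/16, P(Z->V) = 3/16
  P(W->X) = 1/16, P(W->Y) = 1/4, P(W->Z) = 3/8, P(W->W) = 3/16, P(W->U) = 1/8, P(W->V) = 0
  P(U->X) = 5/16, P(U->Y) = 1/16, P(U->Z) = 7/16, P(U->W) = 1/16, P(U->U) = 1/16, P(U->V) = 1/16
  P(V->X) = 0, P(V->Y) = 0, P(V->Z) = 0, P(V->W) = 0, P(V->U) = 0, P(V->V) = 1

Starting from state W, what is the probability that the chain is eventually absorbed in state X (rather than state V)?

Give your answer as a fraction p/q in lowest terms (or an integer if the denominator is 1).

Let a_i = P(absorbed in X | start in state i).
Boundary conditions: a_X = 1, a_V = 0.
For each transient state i, a_i = sum_j P(i->j) * a_j:
  a_Y = 1/8*a_X + 0*a_Y + 1/16*a_Z + 1/8*a_W + 1/16*a_U + 5/8*a_V
  a_Z = 1/16*a_X + 0*a_Y + 7/16*a_Z + 1/8*a_W + 3/16*a_U + 3/16*a_V
  a_W = 1/16*a_X + 1/4*a_Y + 3/8*a_Z + 3/16*a_W + 1/8*a_U + 0*a_V
  a_U = 5/16*a_X + 1/16*a_Y + 7/16*a_Z + 1/16*a_W + 1/16*a_U + 1/16*a_V

Substituting a_X = 1 and a_V = 0, rearrange to (I - Q) a = r where r[i] = P(i -> X):
  [1, -1/16, -1/8, -1/16] . (a_Y, a_Z, a_W, a_U) = 1/8
  [0, 9/16, -1/8, -3/16] . (a_Y, a_Z, a_W, a_U) = 1/16
  [-1/4, -3/8, 13/16, -1/8] . (a_Y, a_Z, a_W, a_U) = 1/16
  [-1/16, -7/16, -1/16, 15/16] . (a_Y, a_Z, a_W, a_U) = 5/16

Solving yields:
  a_Y = 2179/9226
  a_Z = 1027/2636
  a_W = 1916/4613
  a_U = 10307/18452

Starting state is W, so the absorption probability is a_W = 1916/4613.

Answer: 1916/4613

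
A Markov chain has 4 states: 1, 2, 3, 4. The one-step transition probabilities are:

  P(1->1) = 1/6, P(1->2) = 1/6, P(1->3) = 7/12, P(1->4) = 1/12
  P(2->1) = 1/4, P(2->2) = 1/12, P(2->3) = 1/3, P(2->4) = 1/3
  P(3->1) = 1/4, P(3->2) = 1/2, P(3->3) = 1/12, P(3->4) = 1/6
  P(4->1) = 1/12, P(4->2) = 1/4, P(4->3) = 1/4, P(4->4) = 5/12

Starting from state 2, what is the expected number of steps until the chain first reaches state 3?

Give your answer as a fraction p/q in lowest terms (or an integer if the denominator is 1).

Answer: 411/145

Derivation:
Let h_i = expected steps to first reach 3 from state i.
Boundary: h_3 = 0.
First-step equations for the other states:
  h_1 = 1 + 1/6*h_1 + 1/6*h_2 + 7/12*h_3 + 1/12*h_4
  h_2 = 1 + 1/4*h_1 + 1/12*h_2 + 1/3*h_3 + 1/3*h_4
  h_4 = 1 + 1/12*h_1 + 1/4*h_2 + 1/4*h_3 + 5/12*h_4

Substituting h_3 = 0 and rearranging gives the linear system (I - Q) h = 1:
  [5/6, -1/6, -1/12] . (h_1, h_2, h_4) = 1
  [-1/4, 11/12, -1/3] . (h_1, h_2, h_4) = 1
  [-1/12, -1/4, 7/12] . (h_1, h_2, h_4) = 1

Solving yields:
  h_1 = 303/145
  h_2 = 411/145
  h_4 = 468/145

Starting state is 2, so the expected hitting time is h_2 = 411/145.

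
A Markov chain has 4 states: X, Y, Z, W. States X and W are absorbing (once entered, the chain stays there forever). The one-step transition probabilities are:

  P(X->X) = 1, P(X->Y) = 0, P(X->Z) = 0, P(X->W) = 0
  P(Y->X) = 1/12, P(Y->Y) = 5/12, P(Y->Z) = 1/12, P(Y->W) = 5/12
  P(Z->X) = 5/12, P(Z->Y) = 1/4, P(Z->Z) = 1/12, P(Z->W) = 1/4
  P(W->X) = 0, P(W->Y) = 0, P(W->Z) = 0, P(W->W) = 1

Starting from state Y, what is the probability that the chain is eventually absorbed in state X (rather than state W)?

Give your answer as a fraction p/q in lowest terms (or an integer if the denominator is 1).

Let a_i = P(absorbed in X | start in state i).
Boundary conditions: a_X = 1, a_W = 0.
For each transient state i, a_i = sum_j P(i->j) * a_j:
  a_Y = 1/12*a_X + 5/12*a_Y + 1/12*a_Z + 5/12*a_W
  a_Z = 5/12*a_X + 1/4*a_Y + 1/12*a_Z + 1/4*a_W

Substituting a_X = 1 and a_W = 0, rearrange to (I - Q) a = r where r[i] = P(i -> X):
  [7/12, -1/12] . (a_Y, a_Z) = 1/12
  [-1/4, 11/12] . (a_Y, a_Z) = 5/12

Solving yields:
  a_Y = 8/37
  a_Z = 19/37

Starting state is Y, so the absorption probability is a_Y = 8/37.

Answer: 8/37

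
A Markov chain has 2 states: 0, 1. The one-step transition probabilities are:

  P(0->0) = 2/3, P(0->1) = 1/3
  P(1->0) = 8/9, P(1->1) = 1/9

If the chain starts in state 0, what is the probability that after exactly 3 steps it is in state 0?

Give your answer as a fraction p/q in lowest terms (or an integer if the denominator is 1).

Computing P^3 by repeated multiplication:
P^1 =
  0: [2/3, 1/3]
  1: [8/9, 1/9]
P^2 =
  0: [20/27, 7/27]
  1: [56/81, 25/81]
P^3 =
  0: [176/243, 67/243]
  1: [536/729, 193/729]

(P^3)[0 -> 0] = 176/243

Answer: 176/243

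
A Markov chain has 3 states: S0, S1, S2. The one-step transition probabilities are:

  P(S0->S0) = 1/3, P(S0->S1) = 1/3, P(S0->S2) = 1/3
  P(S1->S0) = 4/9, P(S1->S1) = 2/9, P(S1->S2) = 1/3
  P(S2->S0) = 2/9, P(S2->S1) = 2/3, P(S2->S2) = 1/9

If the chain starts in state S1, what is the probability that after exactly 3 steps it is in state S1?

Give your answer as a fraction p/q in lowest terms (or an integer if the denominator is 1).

Answer: 272/729

Derivation:
Computing P^3 by repeated multiplication:
P^1 =
  S0: [1/3, 1/3, 1/3]
  S1: [4/9, 2/9, 1/3]
  S2: [2/9, 2/3, 1/9]
P^2 =
  S0: [1/3, 11/27, 7/27]
  S1: [26/81, 34/81, 7/27]
  S2: [32/81, 8/27, 25/81]
P^3 =
  S0: [85/243, 91/243, 67/243]
  S1: [256/729, 272/729, 67/243]
  S2: [242/729, 98/243, 193/729]

(P^3)[S1 -> S1] = 272/729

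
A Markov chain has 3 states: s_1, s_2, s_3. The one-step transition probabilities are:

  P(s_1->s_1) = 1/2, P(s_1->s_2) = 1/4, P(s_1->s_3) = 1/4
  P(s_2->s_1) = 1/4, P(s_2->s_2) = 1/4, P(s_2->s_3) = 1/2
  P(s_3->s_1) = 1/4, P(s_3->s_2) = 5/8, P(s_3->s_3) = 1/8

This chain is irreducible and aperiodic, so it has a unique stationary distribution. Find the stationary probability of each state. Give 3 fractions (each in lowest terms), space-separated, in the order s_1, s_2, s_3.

Answer: 1/3 4/11 10/33

Derivation:
The stationary distribution satisfies pi = pi * P, i.e.:
  pi_s_1 = 1/2*pi_s_1 + 1/4*pi_s_2 + 1/4*pi_s_3
  pi_s_2 = 1/4*pi_s_1 + 1/4*pi_s_2 + 5/8*pi_s_3
  pi_s_3 = 1/4*pi_s_1 + 1/2*pi_s_2 + 1/8*pi_s_3
with normalization: pi_s_1 + pi_s_2 + pi_s_3 = 1.

Using the first 2 balance equations plus normalization, the linear system A*pi = b is:
  [-1/2, 1/4, 1/4] . pi = 0
  [1/4, -3/4, 5/8] . pi = 0
  [1, 1, 1] . pi = 1

Solving yields:
  pi_s_1 = 1/3
  pi_s_2 = 4/11
  pi_s_3 = 10/33

Verification (pi * P):
  1/3*1/2 + 4/11*1/4 + 10/33*1/4 = 1/3 = pi_s_1  (ok)
  1/3*1/4 + 4/11*1/4 + 10/33*5/8 = 4/11 = pi_s_2  (ok)
  1/3*1/4 + 4/11*1/2 + 10/33*1/8 = 10/33 = pi_s_3  (ok)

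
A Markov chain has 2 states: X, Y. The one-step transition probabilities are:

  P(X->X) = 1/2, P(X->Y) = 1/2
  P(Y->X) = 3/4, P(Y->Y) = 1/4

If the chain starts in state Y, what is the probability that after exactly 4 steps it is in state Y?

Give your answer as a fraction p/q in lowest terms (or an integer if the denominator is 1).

Computing P^4 by repeated multiplication:
P^1 =
  X: [1/2, 1/2]
  Y: [3/4, 1/4]
P^2 =
  X: [5/8, 3/8]
  Y: [9/16, 7/16]
P^3 =
  X: [19/32, 13/32]
  Y: [39/64, 25/64]
P^4 =
  X: [77/128, 51/128]
  Y: [153/256, 103/256]

(P^4)[Y -> Y] = 103/256

Answer: 103/256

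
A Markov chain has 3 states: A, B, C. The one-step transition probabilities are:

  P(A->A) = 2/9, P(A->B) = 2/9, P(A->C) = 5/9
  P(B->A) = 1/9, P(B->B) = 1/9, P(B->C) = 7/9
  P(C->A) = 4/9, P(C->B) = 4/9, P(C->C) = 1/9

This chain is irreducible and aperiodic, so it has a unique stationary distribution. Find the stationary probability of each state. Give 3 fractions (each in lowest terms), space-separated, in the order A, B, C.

Answer: 2/7 2/7 3/7

Derivation:
The stationary distribution satisfies pi = pi * P, i.e.:
  pi_A = 2/9*pi_A + 1/9*pi_B + 4/9*pi_C
  pi_B = 2/9*pi_A + 1/9*pi_B + 4/9*pi_C
  pi_C = 5/9*pi_A + 7/9*pi_B + 1/9*pi_C
with normalization: pi_A + pi_B + pi_C = 1.

Using the first 2 balance equations plus normalization, the linear system A*pi = b is:
  [-7/9, 1/9, 4/9] . pi = 0
  [2/9, -8/9, 4/9] . pi = 0
  [1, 1, 1] . pi = 1

Solving yields:
  pi_A = 2/7
  pi_B = 2/7
  pi_C = 3/7

Verification (pi * P):
  2/7*2/9 + 2/7*1/9 + 3/7*4/9 = 2/7 = pi_A  (ok)
  2/7*2/9 + 2/7*1/9 + 3/7*4/9 = 2/7 = pi_B  (ok)
  2/7*5/9 + 2/7*7/9 + 3/7*1/9 = 3/7 = pi_C  (ok)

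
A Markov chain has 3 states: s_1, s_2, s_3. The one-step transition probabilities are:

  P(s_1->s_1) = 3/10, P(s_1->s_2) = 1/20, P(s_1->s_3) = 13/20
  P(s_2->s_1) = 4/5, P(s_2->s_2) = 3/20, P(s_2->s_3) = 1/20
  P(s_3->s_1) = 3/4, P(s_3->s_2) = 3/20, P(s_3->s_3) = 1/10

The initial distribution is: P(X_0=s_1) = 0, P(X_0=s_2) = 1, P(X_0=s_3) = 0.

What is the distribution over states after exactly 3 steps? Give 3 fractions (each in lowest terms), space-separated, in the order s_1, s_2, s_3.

Propagating the distribution step by step (d_{t+1} = d_t * P):
d_0 = (s_1=0, s_2=1, s_3=0)
  d_1[s_1] = 0*3/10 + 1*4/5 + 0*3/4 = 4/5
  d_1[s_2] = 0*1/20 + 1*3/20 + 0*3/20 = 3/20
  d_1[s_3] = 0*13/20 + 1*1/20 + 0*1/10 = 1/20
d_1 = (s_1=4/5, s_2=3/20, s_3=1/20)
  d_2[s_1] = 4/5*3/10 + 3/20*4/5 + 1/20*3/4 = 159/400
  d_2[s_2] = 4/5*1/20 + 3/20*3/20 + 1/20*3/20 = 7/100
  d_2[s_3] = 4/5*13/20 + 3/20*1/20 + 1/20*1/10 = 213/400
d_2 = (s_1=159/400, s_2=7/100, s_3=213/400)
  d_3[s_1] = 159/400*3/10 + 7/100*4/5 + 213/400*3/4 = 4597/8000
  d_3[s_2] = 159/400*1/20 + 7/100*3/20 + 213/400*3/20 = 441/4000
  d_3[s_3] = 159/400*13/20 + 7/100*1/20 + 213/400*1/10 = 2521/8000
d_3 = (s_1=4597/8000, s_2=441/4000, s_3=2521/8000)

Answer: 4597/8000 441/4000 2521/8000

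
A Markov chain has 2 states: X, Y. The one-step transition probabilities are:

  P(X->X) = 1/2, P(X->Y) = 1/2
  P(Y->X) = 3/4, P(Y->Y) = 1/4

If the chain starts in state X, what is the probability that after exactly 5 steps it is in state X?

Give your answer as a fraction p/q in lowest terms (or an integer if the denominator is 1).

Computing P^5 by repeated multiplication:
P^1 =
  X: [1/2, 1/2]
  Y: [3/4, 1/4]
P^2 =
  X: [5/8, 3/8]
  Y: [9/16, 7/16]
P^3 =
  X: [19/32, 13/32]
  Y: [39/64, 25/64]
P^4 =
  X: [77/128, 51/128]
  Y: [153/256, 103/256]
P^5 =
  X: [307/512, 205/512]
  Y: [615/1024, 409/1024]

(P^5)[X -> X] = 307/512

Answer: 307/512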